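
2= 2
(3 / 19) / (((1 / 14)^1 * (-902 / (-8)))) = 168 / 8569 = 0.02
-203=-203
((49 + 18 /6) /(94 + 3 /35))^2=3312400 /10843849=0.31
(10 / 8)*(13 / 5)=13 / 4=3.25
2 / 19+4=78 / 19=4.11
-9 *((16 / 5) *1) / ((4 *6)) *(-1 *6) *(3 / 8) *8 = 108 / 5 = 21.60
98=98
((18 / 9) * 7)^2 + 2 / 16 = 1569 / 8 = 196.12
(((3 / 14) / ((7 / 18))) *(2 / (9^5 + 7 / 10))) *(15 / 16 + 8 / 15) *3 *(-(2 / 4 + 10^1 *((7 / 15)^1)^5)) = -77343359 / 1302045885000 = -0.00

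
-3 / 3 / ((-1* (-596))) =-1 / 596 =-0.00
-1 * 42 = -42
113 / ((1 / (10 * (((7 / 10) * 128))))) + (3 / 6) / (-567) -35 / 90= 57407395 / 567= 101247.61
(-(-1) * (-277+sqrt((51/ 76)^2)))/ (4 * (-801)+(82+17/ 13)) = 273013/ 3083244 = 0.09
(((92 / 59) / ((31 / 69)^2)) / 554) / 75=73002 / 392640575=0.00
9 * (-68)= -612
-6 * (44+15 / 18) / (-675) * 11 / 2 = 2959 / 1350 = 2.19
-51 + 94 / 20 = -463 / 10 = -46.30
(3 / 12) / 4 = 1 / 16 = 0.06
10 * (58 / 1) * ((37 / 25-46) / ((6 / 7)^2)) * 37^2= -721724479 / 15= -48114965.27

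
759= 759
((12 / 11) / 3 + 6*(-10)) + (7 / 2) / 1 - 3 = -1301 / 22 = -59.14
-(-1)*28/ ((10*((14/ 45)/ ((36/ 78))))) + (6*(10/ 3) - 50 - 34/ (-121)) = -40214/ 1573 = -25.57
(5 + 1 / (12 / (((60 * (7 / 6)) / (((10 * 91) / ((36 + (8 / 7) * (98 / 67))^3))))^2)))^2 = 4177873689440075145985171993333635677281 / 2103359711716971296152260489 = 1986285876907.70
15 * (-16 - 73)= -1335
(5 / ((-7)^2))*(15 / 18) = 25 / 294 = 0.09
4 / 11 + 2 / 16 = 0.49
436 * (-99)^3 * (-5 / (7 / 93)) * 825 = 162292695889500 / 7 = 23184670841357.14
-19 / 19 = -1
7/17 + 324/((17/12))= 3895/17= 229.12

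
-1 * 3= -3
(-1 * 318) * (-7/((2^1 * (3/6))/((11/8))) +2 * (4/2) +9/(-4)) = 10017/4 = 2504.25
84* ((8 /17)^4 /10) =172032 /417605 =0.41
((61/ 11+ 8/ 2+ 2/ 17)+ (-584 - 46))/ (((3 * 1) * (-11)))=116003/ 6171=18.80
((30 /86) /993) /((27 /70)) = 350 /384291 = 0.00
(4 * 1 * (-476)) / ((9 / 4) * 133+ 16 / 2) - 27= -40799 / 1229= -33.20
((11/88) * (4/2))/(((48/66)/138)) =759/16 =47.44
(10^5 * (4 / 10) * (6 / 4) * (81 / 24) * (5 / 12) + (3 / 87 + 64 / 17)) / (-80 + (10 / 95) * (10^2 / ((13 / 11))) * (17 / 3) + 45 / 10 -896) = -61649344536 / 672926759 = -91.61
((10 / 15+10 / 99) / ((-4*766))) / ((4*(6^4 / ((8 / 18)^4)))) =-38 / 20150648397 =-0.00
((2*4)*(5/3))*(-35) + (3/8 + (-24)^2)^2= 63694363/192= 331741.47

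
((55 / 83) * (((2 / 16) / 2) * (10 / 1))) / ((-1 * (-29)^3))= 275 / 16194296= 0.00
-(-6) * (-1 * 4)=-24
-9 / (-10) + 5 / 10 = 7 / 5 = 1.40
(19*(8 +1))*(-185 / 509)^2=5852475 / 259081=22.59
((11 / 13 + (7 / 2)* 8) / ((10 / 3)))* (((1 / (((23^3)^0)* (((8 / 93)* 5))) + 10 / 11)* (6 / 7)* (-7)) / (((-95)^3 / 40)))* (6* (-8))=-0.38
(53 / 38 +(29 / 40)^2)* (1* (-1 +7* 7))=175137 / 1900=92.18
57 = 57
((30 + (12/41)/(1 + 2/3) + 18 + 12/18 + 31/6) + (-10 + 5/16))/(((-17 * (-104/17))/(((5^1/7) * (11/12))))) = 4797353/17192448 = 0.28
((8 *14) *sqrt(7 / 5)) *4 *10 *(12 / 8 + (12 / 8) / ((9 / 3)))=10601.61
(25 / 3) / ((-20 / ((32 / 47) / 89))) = -40 / 12549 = -0.00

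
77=77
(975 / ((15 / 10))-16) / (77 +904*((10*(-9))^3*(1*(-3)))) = 634 / 1977048077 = 0.00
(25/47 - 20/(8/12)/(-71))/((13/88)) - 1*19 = -41843/3337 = -12.54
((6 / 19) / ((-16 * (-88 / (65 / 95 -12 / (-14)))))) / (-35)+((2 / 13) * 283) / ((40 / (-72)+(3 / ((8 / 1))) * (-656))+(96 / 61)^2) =-236057932243389 / 1323279351634240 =-0.18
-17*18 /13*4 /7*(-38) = 46512 /91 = 511.12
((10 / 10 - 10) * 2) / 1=-18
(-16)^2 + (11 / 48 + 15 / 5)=12443 / 48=259.23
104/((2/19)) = 988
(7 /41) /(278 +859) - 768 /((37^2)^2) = -22682729 /87367763337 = -0.00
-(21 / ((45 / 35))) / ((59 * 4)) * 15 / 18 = -245 / 4248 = -0.06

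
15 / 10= 3 / 2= 1.50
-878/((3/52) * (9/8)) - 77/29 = -10594271/783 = -13530.36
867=867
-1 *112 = -112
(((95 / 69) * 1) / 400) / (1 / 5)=19 / 1104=0.02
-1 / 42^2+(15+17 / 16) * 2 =113335 / 3528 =32.12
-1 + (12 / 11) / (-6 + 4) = -1.55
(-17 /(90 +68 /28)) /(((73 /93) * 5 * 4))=-11067 /944620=-0.01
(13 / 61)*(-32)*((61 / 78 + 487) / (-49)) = 608752 / 8967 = 67.89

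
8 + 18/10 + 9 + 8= 134/5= 26.80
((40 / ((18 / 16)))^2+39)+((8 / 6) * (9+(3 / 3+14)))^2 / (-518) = 27298309 / 20979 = 1301.22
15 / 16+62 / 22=661 / 176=3.76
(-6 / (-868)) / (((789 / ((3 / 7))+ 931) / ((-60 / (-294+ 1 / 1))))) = 5 / 9791474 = 0.00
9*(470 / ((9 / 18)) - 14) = 8334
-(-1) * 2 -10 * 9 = -88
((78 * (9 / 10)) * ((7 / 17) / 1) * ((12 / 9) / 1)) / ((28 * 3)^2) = 13 / 2380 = 0.01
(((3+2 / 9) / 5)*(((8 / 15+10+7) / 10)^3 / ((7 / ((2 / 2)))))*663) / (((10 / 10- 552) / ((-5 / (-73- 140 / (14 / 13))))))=-4020309787 / 273364875000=-0.01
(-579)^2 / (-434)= -335241 / 434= -772.44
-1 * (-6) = 6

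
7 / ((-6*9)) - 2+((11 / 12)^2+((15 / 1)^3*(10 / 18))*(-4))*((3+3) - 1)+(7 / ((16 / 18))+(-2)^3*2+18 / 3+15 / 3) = -16197863 / 432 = -37495.05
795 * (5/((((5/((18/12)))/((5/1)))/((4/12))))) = 3975/2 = 1987.50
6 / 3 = 2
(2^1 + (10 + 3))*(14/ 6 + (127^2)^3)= 62938093720370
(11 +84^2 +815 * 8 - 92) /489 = 13495 /489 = 27.60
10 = 10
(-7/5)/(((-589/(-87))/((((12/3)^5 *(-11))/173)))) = 6859776/509485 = 13.46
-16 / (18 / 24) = -64 / 3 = -21.33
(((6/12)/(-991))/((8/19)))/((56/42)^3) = -0.00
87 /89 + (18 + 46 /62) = 54406 /2759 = 19.72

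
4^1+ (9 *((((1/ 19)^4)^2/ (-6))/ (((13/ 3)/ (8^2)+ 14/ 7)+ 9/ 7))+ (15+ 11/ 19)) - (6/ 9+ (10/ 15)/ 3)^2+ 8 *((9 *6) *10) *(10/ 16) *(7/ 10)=11834754901210161002/ 6200138408688747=1908.79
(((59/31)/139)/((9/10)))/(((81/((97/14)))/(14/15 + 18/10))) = 234643/65966481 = 0.00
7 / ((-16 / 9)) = -63 / 16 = -3.94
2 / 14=1 / 7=0.14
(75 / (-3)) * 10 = -250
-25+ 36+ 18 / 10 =64 / 5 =12.80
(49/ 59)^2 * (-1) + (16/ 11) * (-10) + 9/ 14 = -7822575/ 536074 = -14.59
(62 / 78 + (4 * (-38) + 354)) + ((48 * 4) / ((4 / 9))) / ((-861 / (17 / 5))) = 11253943 / 55965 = 201.09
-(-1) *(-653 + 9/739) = -652.99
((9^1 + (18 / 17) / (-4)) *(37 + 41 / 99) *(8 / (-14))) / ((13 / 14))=-44448 / 221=-201.12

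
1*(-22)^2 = 484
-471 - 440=-911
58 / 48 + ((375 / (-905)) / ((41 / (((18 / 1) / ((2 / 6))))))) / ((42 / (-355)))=7257463 / 1246728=5.82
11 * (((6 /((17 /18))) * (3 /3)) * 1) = 1188 /17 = 69.88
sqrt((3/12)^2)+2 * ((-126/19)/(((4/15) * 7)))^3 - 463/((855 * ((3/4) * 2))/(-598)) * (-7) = -1482127361/925965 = -1600.63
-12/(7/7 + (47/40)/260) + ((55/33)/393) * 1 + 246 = 234.06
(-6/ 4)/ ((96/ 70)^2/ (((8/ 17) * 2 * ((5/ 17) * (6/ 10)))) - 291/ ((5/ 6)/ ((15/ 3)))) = 1225/ 1416652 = 0.00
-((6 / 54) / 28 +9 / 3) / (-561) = 757 / 141372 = 0.01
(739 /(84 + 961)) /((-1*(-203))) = 739 /212135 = 0.00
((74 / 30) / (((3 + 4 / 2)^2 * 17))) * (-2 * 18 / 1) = -444 / 2125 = -0.21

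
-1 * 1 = -1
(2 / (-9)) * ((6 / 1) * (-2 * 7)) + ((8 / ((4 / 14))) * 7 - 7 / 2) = 1267 / 6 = 211.17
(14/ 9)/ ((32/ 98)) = 343/ 72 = 4.76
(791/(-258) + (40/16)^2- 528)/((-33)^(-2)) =-98302215/172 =-571524.51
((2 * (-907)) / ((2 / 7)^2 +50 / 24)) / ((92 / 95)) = -1333290 / 1541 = -865.21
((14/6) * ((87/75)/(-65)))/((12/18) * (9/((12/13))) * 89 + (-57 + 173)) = -406/6771375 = -0.00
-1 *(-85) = 85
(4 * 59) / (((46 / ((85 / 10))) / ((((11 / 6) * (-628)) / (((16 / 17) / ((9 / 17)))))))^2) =457695917811 / 135424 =3379725.29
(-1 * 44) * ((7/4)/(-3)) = 77/3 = 25.67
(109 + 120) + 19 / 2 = 477 / 2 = 238.50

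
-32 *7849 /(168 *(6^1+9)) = -31396 /315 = -99.67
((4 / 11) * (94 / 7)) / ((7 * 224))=47 / 15092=0.00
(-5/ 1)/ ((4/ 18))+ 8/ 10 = -217/ 10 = -21.70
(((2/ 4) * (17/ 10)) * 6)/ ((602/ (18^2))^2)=669222/ 453005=1.48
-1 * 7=-7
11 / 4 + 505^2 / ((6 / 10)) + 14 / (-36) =15301585 / 36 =425044.03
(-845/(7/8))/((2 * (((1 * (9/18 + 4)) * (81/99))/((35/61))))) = -371800/4941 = -75.25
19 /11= 1.73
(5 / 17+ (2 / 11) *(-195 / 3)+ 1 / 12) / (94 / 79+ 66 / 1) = -2028167 / 11911152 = -0.17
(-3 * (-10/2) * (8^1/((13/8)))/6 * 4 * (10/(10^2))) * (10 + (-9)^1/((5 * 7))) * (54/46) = 589248/10465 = 56.31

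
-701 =-701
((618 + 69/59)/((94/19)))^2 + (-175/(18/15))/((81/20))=116798434685803/7474222188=15626.83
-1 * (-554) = 554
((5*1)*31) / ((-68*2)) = -155 / 136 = -1.14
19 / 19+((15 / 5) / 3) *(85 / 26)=111 / 26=4.27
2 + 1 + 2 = 5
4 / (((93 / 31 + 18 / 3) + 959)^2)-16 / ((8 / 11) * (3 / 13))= -66997213 / 702768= -95.33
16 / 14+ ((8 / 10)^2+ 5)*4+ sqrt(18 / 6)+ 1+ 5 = sqrt(3)+ 5198 / 175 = 31.43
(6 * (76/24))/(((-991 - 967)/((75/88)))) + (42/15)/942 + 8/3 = 1079919373/405775920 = 2.66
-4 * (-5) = 20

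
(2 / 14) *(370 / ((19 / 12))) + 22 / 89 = 398086 / 11837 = 33.63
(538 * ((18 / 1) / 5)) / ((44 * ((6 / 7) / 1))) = 5649 / 110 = 51.35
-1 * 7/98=-1/14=-0.07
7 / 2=3.50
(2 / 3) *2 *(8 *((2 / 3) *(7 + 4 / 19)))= 8768 / 171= 51.27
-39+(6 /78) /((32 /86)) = -8069 /208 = -38.79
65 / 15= 13 / 3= 4.33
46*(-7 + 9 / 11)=-3128 / 11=-284.36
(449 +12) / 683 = 461 / 683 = 0.67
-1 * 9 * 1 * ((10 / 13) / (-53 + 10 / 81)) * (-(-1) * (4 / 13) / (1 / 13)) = 29160 / 55679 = 0.52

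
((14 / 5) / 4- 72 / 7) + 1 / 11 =-7311 / 770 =-9.49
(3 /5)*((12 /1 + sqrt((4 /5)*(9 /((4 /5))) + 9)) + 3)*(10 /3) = 6*sqrt(2) + 30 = 38.49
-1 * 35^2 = -1225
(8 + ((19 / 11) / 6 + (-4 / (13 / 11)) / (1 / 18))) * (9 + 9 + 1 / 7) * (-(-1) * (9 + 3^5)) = -34412682 / 143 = -240648.13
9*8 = 72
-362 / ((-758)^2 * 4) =-181 / 1149128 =-0.00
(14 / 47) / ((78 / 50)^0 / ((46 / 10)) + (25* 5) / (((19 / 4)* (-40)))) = -1748 / 2585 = -0.68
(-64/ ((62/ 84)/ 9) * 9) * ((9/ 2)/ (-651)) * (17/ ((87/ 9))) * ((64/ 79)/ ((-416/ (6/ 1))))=-28553472/ 28621463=-1.00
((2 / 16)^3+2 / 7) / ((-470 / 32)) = -1031 / 52640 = -0.02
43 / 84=0.51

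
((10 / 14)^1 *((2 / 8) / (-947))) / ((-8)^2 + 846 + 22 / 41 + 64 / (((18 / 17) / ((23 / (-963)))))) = -1776735 / 8565820173232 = -0.00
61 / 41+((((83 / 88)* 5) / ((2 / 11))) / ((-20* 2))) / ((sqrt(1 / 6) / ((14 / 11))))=61 / 41 - 581* sqrt(6) / 704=-0.53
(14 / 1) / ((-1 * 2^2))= -7 / 2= -3.50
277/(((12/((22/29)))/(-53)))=-161491/174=-928.11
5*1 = 5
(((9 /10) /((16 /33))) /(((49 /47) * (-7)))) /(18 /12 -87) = 1551 /521360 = 0.00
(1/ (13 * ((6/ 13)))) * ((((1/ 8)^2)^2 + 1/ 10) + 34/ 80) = 10757/ 122880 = 0.09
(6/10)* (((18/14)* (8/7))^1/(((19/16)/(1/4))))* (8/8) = 864/4655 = 0.19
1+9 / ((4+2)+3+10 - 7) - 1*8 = -25 / 4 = -6.25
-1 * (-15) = 15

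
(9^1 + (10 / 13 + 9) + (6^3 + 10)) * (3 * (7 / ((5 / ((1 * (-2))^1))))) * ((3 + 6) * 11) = -13230756 / 65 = -203550.09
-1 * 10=-10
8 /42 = 4 /21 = 0.19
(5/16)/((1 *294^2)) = 5/1382976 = 0.00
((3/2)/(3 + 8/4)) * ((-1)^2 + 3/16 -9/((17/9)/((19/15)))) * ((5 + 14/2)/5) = -59337/17000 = -3.49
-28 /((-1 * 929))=28 /929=0.03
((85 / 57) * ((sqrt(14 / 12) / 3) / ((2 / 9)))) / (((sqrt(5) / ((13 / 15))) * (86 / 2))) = 0.02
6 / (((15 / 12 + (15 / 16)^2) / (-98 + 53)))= -13824 / 109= -126.83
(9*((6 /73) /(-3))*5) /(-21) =30 /511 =0.06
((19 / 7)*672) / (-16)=-114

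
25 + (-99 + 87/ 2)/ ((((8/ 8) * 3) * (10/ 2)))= 213/ 10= 21.30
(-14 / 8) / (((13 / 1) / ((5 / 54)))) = -35 / 2808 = -0.01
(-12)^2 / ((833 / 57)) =8208 / 833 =9.85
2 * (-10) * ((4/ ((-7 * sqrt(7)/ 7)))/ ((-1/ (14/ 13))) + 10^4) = -200000 -160 * sqrt(7)/ 13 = -200032.56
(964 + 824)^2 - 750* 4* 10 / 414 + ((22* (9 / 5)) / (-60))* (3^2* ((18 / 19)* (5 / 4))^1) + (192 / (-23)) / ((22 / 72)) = 922031779993 / 288420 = 3196837.18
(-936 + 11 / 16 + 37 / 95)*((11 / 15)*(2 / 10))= -15631913 / 114000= -137.12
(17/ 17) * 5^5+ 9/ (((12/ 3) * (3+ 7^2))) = 650009/ 208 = 3125.04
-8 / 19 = -0.42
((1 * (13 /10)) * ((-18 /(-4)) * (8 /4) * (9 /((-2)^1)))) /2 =-1053 /40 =-26.32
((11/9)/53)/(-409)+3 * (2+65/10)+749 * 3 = 886697663/390186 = 2272.50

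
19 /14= 1.36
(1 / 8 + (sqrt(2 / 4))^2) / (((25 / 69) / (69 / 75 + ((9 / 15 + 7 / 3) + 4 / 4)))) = 2093 / 250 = 8.37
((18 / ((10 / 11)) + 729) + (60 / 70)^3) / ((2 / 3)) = 1927908 / 1715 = 1124.14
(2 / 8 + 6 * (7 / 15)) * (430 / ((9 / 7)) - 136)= 54473 / 90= 605.26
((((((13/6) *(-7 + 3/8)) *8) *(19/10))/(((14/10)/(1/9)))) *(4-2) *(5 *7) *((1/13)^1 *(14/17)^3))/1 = -6908020/132651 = -52.08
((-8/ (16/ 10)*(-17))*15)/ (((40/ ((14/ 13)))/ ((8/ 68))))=105/ 26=4.04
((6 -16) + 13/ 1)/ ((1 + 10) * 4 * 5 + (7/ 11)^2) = 363/ 26669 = 0.01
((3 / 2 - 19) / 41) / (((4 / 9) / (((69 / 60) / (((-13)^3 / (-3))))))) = -4347 / 2882464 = -0.00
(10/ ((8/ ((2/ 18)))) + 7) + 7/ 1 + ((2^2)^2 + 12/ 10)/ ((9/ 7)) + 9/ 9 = 1711/ 60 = 28.52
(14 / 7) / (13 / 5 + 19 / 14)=0.51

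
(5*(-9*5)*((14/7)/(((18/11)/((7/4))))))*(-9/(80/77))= 266805/64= 4168.83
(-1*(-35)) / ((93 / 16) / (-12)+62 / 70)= 78400 / 899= 87.21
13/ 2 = 6.50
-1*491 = -491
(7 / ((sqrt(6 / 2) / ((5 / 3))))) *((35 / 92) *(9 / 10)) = 245 *sqrt(3) / 184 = 2.31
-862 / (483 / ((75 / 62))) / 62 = -10775 / 309442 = -0.03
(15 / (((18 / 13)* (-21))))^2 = 4225 / 15876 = 0.27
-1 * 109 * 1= -109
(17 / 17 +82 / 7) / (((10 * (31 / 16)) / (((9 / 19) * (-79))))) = -506232 / 20615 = -24.56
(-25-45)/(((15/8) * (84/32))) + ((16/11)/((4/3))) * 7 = -652/99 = -6.59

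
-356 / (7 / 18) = -6408 / 7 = -915.43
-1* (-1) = 1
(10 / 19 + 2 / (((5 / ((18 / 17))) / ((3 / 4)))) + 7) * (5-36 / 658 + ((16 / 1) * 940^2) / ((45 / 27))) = 35353396667156 / 531335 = 66536924.29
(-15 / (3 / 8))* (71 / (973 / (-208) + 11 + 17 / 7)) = -4135040 / 12741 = -324.55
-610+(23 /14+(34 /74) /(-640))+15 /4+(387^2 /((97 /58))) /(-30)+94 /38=-1095880449813 /305495680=-3587.22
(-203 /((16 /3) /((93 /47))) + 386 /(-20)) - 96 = -716713 /3760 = -190.62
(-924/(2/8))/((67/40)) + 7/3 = -443051/201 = -2204.23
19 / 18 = 1.06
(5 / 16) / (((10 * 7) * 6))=1 / 1344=0.00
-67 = -67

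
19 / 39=0.49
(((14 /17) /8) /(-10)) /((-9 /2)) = 7 /3060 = 0.00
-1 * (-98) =98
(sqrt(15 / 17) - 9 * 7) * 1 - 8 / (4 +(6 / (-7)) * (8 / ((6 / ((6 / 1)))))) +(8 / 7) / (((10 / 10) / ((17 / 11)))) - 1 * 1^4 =-22882 / 385 +sqrt(255) / 17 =-58.49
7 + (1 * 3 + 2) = 12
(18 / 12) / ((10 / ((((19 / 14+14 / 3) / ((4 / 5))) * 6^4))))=20493 / 14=1463.79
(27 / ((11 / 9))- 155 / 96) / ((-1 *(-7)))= 3089 / 1056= 2.93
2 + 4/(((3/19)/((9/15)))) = 86/5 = 17.20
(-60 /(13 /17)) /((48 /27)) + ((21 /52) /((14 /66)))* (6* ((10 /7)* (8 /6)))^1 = -22.38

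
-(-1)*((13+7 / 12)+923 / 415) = 78721 / 4980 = 15.81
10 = 10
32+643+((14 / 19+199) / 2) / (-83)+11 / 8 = 8517967 / 12616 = 675.17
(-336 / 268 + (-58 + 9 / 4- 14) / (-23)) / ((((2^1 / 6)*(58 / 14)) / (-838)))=-96481035 / 89378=-1079.47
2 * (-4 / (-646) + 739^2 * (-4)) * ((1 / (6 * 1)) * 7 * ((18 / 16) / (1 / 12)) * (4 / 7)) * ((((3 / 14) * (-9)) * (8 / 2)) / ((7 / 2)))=1371663713520 / 15827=86666058.86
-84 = -84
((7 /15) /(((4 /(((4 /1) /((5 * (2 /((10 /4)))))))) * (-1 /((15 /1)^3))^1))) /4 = -1575 /16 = -98.44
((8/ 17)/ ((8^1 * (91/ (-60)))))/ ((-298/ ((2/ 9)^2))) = 40/ 6223581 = 0.00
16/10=8/5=1.60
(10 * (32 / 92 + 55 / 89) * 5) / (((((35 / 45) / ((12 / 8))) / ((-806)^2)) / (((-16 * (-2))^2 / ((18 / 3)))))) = 147954858854400 / 14329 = 10325553692.12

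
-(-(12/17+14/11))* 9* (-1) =-3330/187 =-17.81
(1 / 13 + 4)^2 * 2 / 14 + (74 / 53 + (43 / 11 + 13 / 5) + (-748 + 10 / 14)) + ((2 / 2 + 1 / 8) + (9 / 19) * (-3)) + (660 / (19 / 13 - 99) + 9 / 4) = -17608639278961 / 23737124840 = -741.82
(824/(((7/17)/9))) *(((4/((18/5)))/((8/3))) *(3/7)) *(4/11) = 630360/539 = 1169.50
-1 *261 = -261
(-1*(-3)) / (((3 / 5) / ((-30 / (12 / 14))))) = -175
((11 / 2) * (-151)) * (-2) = 1661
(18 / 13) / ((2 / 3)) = 27 / 13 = 2.08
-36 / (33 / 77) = -84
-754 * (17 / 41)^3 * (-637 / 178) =1179852037 / 6133969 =192.35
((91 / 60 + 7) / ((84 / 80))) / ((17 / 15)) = 365 / 51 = 7.16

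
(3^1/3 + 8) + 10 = 19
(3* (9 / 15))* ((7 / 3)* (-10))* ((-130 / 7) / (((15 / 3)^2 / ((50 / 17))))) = 1560 / 17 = 91.76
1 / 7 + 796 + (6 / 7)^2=39047 / 49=796.88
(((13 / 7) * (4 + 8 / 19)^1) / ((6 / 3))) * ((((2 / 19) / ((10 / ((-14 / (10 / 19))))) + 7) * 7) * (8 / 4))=183456 / 475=386.22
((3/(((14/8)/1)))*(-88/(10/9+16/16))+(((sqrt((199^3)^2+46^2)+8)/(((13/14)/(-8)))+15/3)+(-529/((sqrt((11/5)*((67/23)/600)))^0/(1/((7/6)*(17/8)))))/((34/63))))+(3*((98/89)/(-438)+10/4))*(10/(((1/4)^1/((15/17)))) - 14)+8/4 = -67894760.60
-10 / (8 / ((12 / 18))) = -5 / 6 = -0.83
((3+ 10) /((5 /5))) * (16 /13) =16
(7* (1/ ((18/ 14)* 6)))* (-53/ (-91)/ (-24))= -371/ 16848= -0.02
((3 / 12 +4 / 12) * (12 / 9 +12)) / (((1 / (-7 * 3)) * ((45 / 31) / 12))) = -12152 / 9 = -1350.22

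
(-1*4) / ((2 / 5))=-10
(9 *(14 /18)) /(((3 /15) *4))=35 /4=8.75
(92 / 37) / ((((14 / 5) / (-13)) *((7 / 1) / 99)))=-296010 / 1813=-163.27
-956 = -956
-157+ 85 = -72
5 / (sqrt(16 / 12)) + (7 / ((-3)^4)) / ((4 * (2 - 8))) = -7 / 1944 + 5 * sqrt(3) / 2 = 4.33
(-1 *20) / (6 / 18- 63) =15 / 47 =0.32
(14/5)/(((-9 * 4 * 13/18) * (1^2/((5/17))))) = -7/221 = -0.03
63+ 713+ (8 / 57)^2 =2521288 / 3249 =776.02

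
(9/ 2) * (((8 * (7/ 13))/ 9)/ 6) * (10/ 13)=0.28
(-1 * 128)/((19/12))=-1536/19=-80.84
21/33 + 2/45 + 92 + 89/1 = 89932/495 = 181.68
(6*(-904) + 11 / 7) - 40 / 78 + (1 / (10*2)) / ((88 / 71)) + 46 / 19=-5420.48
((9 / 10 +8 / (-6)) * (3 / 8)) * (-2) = 13 / 40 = 0.32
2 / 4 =1 / 2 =0.50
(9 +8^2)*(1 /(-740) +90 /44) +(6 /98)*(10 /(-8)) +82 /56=60071223 /398860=150.61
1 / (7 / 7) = 1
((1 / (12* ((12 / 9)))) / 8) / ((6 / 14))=7 / 384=0.02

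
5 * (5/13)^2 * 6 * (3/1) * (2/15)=300/169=1.78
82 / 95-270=-25568 / 95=-269.14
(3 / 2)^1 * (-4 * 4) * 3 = -72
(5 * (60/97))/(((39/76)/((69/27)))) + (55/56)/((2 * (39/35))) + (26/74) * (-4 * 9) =21461213/6718608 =3.19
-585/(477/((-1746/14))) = 56745/371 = 152.95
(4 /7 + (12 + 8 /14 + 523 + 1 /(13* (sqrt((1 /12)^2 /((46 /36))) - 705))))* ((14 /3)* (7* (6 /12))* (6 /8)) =4461879944571 /679362164 - 7* sqrt(46) /339681082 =6567.75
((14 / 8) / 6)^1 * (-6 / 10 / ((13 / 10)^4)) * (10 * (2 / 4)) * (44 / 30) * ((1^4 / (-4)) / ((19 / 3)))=9625 / 542659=0.02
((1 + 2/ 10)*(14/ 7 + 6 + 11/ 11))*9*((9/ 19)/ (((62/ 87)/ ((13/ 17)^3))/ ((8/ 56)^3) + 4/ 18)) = 0.08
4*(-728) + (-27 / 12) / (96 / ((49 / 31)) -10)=-28957369 / 9944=-2912.04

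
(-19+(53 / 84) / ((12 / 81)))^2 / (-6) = -2725801 / 75264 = -36.22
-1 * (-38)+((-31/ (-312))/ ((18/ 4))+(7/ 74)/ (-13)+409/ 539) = 1085660159/ 27999972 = 38.77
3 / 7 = 0.43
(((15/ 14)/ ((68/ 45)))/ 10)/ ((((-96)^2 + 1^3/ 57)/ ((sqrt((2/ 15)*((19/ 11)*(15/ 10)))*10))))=7695*sqrt(1045)/ 5501077736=0.00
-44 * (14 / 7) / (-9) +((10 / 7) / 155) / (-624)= 1985981 / 203112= 9.78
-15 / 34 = -0.44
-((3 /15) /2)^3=-1 /1000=-0.00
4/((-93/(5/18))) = -10/837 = -0.01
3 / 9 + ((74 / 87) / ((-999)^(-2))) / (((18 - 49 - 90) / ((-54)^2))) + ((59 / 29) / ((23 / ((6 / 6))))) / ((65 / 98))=-321952201092259 / 15737865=-20457171.36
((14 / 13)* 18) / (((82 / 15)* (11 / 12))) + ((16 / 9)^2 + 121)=60801271 / 474903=128.03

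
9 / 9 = 1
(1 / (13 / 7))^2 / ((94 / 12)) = 294 / 7943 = 0.04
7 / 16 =0.44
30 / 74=15 / 37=0.41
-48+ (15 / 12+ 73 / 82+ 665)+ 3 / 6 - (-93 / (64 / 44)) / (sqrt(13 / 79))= 1023 * sqrt(1027) / 208+ 101621 / 164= 777.26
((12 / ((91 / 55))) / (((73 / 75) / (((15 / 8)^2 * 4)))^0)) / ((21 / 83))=18260 / 637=28.67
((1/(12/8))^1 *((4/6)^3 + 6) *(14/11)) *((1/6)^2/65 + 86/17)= 2817598/104247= 27.03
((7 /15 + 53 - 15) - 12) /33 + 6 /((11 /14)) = 4177 /495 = 8.44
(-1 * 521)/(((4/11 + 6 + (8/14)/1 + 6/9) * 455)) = -17193/114140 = -0.15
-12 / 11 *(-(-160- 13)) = -2076 / 11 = -188.73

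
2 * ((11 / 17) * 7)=154 / 17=9.06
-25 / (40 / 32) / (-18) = 10 / 9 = 1.11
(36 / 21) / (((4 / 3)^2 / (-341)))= -9207 / 28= -328.82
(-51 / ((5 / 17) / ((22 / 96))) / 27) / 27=-3179 / 58320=-0.05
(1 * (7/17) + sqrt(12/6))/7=1/17 + sqrt(2)/7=0.26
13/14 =0.93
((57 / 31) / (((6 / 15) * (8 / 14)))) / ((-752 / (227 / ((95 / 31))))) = -4767 / 6016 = -0.79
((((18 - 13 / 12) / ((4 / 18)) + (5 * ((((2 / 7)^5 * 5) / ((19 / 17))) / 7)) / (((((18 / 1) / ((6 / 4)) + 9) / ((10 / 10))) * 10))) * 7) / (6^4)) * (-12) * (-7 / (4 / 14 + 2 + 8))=28587659039 / 8513600256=3.36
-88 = -88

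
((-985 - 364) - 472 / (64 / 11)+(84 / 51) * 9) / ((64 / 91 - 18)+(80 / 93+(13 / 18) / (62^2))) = 151493903379 / 1759341985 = 86.11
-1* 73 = -73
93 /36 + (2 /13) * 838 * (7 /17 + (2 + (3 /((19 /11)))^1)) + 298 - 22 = 40987337 /50388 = 813.43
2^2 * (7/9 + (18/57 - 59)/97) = 11464/16587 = 0.69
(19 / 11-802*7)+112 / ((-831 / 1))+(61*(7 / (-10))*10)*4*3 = -98141501 / 9141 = -10736.41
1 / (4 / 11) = 11 / 4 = 2.75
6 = 6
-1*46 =-46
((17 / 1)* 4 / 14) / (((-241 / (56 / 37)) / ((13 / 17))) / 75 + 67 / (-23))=-6099600 / 7144747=-0.85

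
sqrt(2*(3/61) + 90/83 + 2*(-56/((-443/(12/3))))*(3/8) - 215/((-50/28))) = 59*sqrt(4406396592310)/11214545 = 11.04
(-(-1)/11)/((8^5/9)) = 9/360448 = 0.00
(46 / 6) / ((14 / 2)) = 23 / 21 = 1.10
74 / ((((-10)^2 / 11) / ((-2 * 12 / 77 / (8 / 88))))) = -4884 / 175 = -27.91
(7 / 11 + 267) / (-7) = -2944 / 77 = -38.23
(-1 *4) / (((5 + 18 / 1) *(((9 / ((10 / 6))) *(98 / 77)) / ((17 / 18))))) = -935 / 39123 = -0.02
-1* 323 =-323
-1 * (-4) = 4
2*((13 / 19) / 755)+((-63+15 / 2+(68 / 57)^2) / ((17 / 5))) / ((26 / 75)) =-33161215537 / 722815860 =-45.88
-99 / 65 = -1.52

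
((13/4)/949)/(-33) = -1/9636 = -0.00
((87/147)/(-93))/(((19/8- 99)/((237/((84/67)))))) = 0.01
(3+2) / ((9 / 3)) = 5 / 3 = 1.67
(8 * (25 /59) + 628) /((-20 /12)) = -111756 /295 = -378.83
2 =2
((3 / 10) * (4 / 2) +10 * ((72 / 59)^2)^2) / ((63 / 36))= 13.02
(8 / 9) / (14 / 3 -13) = -8 / 75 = -0.11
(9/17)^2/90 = 9/2890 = 0.00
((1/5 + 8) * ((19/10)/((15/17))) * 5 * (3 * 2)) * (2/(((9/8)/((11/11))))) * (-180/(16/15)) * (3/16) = -119187/4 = -29796.75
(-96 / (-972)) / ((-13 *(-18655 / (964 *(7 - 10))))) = -7712 / 6547905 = -0.00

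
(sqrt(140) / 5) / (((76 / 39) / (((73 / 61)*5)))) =2847*sqrt(35) / 2318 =7.27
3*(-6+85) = 237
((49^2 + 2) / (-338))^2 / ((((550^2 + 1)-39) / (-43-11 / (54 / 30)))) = -10907217 / 1329018028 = -0.01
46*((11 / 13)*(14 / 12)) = 1771 / 39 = 45.41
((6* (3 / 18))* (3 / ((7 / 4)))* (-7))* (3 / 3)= -12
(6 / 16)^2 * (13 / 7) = 117 / 448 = 0.26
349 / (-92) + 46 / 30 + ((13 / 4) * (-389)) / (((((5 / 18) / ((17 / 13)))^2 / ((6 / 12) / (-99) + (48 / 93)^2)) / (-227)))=1576110150083893 / 948218700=1662179.99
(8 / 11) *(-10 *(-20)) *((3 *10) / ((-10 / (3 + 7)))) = -48000 / 11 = -4363.64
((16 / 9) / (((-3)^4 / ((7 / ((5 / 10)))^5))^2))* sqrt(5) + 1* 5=5 + 4628074479616* sqrt(5) / 59049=175255964.31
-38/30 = -19/15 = -1.27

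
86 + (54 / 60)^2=8681 / 100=86.81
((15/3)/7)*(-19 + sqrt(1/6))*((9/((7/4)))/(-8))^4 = -623295/268912 + 10935*sqrt(6)/537824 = -2.27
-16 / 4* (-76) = 304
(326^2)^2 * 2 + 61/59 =1332761404829/59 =22589176353.03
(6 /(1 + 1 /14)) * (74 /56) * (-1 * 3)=-22.20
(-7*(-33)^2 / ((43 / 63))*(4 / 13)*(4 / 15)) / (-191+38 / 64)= 9106944 / 1892215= 4.81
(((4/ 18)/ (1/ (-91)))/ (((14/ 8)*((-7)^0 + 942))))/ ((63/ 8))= -832/ 534681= -0.00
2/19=0.11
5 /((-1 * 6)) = -5 /6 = -0.83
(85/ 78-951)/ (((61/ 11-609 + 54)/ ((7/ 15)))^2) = -439297397/ 641100376800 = -0.00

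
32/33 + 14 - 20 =-166/33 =-5.03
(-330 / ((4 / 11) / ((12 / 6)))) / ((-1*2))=907.50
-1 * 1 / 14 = -1 / 14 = -0.07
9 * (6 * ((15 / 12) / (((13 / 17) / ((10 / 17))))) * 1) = 675 / 13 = 51.92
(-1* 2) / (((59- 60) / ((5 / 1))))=10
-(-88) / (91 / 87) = 7656 / 91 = 84.13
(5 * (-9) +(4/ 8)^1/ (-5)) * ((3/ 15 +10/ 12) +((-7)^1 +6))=-451/ 300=-1.50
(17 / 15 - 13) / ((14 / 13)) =-1157 / 105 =-11.02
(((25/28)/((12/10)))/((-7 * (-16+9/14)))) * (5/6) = 125/21672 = 0.01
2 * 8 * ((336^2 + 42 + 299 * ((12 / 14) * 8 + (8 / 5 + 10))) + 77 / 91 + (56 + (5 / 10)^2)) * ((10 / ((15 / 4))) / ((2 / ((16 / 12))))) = 4601495104 / 1365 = 3371058.68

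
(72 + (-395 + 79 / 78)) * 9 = -75345 / 26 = -2897.88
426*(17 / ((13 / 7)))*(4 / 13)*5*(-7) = -7097160 / 169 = -41995.03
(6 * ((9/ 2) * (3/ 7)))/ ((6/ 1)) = 27/ 14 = 1.93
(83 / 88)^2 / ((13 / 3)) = 20667 / 100672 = 0.21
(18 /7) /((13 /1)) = 18 /91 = 0.20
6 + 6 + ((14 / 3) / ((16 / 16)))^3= 3068 / 27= 113.63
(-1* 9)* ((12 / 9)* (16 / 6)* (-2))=64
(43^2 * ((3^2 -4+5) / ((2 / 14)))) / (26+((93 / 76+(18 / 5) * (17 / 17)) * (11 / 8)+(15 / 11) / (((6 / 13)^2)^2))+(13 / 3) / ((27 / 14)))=350579275200 / 175874803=1993.35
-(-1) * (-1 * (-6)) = 6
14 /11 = 1.27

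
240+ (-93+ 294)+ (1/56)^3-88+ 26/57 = 3538135609/10010112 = 353.46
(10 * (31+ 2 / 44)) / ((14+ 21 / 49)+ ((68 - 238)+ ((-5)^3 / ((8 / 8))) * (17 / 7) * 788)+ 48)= -23905 / 18427783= -0.00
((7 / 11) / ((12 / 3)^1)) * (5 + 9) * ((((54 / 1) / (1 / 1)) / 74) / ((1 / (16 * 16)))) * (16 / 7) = 387072 / 407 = 951.04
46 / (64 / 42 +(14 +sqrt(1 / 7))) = 314916 / 106213-2898 * sqrt(7) / 106213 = 2.89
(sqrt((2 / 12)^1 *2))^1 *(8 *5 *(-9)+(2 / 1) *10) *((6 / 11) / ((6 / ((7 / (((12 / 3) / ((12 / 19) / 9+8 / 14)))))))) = -21760 *sqrt(3) / 1881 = -20.04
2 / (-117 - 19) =-1 / 68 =-0.01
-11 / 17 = -0.65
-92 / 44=-2.09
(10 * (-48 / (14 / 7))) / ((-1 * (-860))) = -12 / 43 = -0.28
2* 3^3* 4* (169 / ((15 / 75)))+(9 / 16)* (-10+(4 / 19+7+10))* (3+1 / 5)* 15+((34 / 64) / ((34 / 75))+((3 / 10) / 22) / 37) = 452141349747 / 2474560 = 182715.86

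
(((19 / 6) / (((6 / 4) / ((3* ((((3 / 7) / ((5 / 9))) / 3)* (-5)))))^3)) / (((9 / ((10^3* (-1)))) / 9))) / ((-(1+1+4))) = -3078000 / 343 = -8973.76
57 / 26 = 2.19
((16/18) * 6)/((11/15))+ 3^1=113/11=10.27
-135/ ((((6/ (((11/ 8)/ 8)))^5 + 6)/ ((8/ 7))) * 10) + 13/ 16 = 126632784028217/ 155855791274960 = 0.81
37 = 37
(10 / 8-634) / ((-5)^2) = -25.31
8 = 8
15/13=1.15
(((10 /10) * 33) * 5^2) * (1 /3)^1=275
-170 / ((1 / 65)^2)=-718250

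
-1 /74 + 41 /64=1485 /2368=0.63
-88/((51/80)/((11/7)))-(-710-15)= 181385/357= 508.08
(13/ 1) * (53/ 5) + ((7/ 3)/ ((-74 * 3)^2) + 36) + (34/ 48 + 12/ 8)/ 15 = 257184517/ 1478520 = 173.95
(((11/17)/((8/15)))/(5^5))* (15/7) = 99/119000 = 0.00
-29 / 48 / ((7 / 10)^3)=-3625 / 2058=-1.76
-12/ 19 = -0.63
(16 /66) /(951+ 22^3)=8 /382767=0.00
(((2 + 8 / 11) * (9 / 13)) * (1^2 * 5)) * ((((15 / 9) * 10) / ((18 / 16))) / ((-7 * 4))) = -5000 / 1001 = -5.00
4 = 4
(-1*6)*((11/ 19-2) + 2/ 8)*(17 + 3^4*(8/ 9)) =23763/ 38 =625.34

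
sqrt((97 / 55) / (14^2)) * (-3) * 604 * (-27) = 24462 * sqrt(5335) / 385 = 4640.86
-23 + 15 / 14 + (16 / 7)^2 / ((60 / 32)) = -28139 / 1470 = -19.14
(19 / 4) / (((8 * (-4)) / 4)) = -19 / 32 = -0.59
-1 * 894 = -894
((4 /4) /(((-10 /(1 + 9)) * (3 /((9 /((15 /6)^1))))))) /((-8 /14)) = 21 /10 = 2.10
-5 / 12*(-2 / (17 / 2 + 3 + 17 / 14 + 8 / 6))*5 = 35 / 118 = 0.30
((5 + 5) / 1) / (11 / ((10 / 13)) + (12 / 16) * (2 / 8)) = 800 / 1159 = 0.69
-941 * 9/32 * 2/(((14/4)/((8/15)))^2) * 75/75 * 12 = -180672/1225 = -147.49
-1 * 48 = -48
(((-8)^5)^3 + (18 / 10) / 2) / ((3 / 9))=-1055531162664933 / 10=-105553116266493.30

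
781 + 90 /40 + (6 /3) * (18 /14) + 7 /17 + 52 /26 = 375199 /476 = 788.23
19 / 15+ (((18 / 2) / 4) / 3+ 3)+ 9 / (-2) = 31 / 60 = 0.52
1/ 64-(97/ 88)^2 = -1161/ 968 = -1.20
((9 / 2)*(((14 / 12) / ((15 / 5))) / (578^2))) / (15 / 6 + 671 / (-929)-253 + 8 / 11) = -71533 / 3420764251656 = -0.00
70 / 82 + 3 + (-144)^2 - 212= 20527.85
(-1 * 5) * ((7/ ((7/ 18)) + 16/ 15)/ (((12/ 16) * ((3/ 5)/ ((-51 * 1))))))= 10804.44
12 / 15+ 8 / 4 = 14 / 5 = 2.80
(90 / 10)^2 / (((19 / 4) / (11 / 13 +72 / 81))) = 7308 / 247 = 29.59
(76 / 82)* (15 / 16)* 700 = 49875 / 82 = 608.23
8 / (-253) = -8 / 253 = -0.03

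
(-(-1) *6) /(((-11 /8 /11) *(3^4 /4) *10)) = -0.24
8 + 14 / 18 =79 / 9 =8.78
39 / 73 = 0.53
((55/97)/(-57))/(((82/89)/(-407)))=1992265/453378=4.39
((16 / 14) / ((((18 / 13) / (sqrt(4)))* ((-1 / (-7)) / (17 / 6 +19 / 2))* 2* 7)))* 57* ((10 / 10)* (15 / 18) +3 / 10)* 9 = 621452 / 105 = 5918.59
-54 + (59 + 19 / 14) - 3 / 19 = 6.20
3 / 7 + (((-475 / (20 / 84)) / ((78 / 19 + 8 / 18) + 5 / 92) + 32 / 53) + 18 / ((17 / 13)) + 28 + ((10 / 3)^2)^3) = 981.23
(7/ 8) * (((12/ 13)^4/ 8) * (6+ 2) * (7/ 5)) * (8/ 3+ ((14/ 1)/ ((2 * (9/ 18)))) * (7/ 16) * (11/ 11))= 7.82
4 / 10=2 / 5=0.40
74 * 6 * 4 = 1776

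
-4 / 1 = -4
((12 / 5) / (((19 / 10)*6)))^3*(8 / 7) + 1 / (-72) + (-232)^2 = 186066112115 / 3456936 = 53824.00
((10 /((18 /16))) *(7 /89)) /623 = 80 /71289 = 0.00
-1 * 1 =-1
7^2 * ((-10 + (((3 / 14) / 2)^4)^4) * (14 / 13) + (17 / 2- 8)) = -1361073979848650342213823 / 2704878351759146221568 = -503.19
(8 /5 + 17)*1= 93 /5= 18.60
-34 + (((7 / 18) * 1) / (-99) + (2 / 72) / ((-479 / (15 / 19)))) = -1102951675 / 32435964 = -34.00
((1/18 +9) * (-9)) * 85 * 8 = -55420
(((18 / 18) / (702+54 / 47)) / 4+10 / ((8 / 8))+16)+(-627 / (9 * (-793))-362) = -35213047369 / 104828256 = -335.91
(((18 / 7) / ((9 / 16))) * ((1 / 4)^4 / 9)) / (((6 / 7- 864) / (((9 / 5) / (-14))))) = 1 / 3383520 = 0.00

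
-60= -60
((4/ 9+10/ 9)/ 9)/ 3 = 14/ 243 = 0.06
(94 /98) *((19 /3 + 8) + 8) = 3149 /147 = 21.42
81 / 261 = 9 / 29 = 0.31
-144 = -144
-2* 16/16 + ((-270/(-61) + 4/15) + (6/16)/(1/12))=13163/1830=7.19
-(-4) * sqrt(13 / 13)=4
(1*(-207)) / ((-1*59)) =207 / 59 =3.51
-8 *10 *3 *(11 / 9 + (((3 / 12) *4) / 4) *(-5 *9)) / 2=3610 / 3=1203.33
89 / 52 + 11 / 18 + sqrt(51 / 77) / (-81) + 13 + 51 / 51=7639 / 468-sqrt(3927) / 6237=16.31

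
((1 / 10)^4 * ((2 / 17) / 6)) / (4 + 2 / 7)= 7 / 15300000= 0.00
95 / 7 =13.57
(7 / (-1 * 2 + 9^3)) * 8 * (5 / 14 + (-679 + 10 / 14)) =-37964 / 727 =-52.22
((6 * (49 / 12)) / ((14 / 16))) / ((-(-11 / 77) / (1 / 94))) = 98 / 47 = 2.09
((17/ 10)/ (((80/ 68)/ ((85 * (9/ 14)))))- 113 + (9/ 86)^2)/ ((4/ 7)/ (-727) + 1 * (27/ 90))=-25616678869/ 225237784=-113.73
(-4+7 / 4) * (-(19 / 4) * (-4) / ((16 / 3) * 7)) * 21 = -1539 / 64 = -24.05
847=847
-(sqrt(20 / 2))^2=-10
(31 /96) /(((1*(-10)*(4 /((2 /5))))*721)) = -31 /6921600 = -0.00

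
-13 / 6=-2.17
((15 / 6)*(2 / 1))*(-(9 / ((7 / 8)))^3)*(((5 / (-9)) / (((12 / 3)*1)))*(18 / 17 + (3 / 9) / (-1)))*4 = 12787200 / 5831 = 2192.97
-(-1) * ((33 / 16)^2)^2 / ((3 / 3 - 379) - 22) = -1185921 / 26214400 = -0.05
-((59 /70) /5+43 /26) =-4146 /2275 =-1.82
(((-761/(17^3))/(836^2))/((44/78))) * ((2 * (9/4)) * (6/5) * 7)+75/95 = 298182047469/377704365280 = 0.79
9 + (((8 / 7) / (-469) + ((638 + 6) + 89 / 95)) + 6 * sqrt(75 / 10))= 3 * sqrt(30) + 203952332 / 311885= 670.37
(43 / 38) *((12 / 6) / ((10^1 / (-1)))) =-43 / 190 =-0.23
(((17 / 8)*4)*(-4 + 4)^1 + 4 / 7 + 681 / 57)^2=2772225 / 17689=156.72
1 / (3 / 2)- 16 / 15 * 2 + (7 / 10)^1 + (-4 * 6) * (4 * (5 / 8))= -1823 / 30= -60.77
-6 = -6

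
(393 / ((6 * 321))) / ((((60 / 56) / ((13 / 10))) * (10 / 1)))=0.02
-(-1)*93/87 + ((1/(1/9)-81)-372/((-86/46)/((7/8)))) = 257315/2494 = 103.17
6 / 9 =2 / 3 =0.67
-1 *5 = -5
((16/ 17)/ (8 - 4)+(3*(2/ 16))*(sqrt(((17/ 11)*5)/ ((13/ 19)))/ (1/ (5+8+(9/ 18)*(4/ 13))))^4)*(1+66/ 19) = 568682346450409615/ 88774671128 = 6405907.67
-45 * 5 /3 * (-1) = 75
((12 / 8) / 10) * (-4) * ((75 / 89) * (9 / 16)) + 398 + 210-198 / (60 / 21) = 3833519 / 7120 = 538.42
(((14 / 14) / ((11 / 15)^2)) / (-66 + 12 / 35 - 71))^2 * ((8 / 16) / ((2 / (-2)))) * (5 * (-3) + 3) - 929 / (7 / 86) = -26759970192498556 / 2344604220343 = -11413.43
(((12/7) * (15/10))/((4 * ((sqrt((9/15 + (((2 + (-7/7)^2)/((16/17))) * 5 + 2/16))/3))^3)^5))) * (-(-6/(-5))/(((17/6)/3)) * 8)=-0.00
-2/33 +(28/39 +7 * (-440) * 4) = -1761666/143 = -12319.34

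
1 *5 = 5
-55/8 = -6.88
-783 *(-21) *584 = 9602712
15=15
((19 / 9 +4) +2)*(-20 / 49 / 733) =-1460 / 323253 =-0.00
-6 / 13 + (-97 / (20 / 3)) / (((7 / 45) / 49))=-238353 / 52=-4583.71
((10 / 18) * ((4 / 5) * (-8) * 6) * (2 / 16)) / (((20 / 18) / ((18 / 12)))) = -18 / 5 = -3.60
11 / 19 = 0.58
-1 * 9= -9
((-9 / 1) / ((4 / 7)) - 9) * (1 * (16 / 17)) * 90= -2096.47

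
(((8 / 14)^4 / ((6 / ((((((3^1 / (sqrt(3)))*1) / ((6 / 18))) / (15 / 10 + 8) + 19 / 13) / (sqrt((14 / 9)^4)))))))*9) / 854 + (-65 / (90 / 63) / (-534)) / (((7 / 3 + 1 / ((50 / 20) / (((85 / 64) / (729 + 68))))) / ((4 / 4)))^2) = 23328*sqrt(3) / 954486337 + 29201703755298869136 / 1853575359131668577951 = 0.02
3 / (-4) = -3 / 4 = -0.75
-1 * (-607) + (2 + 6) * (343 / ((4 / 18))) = 12955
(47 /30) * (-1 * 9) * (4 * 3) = -846 /5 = -169.20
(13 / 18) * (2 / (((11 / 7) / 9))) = 91 / 11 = 8.27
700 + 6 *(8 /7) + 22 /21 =14866 /21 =707.90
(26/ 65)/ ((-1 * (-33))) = 2/ 165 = 0.01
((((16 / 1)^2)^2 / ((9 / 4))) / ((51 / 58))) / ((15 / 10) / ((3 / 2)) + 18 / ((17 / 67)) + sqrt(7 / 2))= 37189844992 / 80714745- 258473984 * sqrt(14) / 80714745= 448.77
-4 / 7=-0.57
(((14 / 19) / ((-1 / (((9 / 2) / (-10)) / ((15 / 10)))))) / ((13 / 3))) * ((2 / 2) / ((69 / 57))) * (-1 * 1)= -63 / 1495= -0.04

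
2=2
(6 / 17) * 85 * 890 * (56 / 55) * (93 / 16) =1738170 / 11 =158015.45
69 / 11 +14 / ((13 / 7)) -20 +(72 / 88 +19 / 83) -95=-1188582 / 11869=-100.14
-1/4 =-0.25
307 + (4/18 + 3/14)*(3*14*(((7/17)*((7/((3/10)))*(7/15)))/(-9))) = 1230487/4131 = 297.87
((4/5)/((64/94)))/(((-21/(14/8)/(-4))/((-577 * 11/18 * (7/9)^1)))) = -2088163/19440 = -107.42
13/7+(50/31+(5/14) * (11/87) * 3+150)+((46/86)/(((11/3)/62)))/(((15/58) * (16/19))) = 11616696529/59531780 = 195.13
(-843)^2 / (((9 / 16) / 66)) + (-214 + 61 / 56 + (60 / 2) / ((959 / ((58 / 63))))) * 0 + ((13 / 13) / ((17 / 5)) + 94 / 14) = 9922555938 / 119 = 83382823.01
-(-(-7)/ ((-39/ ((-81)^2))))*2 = 30618/ 13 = 2355.23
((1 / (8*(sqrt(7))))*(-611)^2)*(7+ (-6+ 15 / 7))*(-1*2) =-4106531*sqrt(7) / 98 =-110865.92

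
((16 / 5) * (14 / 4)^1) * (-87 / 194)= -2436 / 485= -5.02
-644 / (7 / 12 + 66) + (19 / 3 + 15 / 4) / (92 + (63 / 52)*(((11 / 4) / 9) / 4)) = -1756272032 / 183660537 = -9.56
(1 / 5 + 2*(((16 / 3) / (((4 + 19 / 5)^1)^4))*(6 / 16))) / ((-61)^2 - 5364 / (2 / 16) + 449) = -2325941 / 448136656110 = -0.00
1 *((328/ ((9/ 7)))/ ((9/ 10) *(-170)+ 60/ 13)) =-29848/ 17361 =-1.72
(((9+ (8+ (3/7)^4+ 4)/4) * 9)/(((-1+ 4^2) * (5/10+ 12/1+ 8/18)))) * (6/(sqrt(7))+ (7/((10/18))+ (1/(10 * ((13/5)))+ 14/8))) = 9.27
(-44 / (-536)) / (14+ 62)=11 / 10184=0.00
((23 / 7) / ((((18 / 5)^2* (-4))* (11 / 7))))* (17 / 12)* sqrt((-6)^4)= -2.06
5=5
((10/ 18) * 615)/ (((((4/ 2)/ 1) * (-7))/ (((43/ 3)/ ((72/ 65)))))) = -2864875/ 9072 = -315.79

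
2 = 2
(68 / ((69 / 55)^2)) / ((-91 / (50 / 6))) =-5142500 / 1299753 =-3.96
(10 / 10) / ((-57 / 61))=-61 / 57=-1.07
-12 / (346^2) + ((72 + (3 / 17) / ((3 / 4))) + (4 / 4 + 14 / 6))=115346213 / 1526379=75.57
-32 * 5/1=-160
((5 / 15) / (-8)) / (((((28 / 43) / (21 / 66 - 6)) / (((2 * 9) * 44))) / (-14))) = -16125 / 4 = -4031.25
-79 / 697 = -0.11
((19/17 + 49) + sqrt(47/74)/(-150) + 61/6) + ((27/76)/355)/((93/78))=642871528/10663845- sqrt(3478)/11100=60.28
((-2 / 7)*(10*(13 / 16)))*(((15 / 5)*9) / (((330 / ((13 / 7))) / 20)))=-7605 / 1078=-7.05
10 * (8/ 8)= 10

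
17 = 17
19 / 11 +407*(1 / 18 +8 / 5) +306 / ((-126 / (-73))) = 5910071 / 6930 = 852.82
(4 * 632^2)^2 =2552632508416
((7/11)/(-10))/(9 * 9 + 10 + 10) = -7/11110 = -0.00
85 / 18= 4.72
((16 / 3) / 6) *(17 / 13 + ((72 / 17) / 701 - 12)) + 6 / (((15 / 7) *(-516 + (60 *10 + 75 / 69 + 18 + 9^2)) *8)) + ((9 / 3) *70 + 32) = 27451255259489 / 118068392520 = 232.50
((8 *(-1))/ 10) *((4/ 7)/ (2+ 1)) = -16/ 105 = -0.15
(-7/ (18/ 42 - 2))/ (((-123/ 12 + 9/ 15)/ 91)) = -89180/ 2123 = -42.01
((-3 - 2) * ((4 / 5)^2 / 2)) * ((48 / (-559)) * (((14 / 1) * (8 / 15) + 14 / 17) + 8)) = 531712 / 237575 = 2.24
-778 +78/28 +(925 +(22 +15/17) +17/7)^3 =858216328.07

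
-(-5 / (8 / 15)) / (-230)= -15 / 368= -0.04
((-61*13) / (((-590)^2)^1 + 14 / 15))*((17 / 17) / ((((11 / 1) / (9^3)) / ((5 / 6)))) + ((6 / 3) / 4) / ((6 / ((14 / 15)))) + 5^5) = -1248381043 / 172309962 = -7.24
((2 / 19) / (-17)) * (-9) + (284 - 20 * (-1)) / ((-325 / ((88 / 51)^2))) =-43834294 / 16061175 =-2.73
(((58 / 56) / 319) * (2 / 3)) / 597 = 1 / 275814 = 0.00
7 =7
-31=-31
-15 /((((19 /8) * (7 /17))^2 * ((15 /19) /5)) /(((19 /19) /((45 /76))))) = -73984 /441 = -167.76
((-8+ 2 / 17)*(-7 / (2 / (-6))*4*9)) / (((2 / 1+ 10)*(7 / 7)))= -8442 / 17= -496.59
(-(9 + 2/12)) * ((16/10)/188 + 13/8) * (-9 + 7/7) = 33781/282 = 119.79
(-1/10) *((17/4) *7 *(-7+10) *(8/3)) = -23.80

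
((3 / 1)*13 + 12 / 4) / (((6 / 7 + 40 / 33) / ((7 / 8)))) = 33957 / 1912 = 17.76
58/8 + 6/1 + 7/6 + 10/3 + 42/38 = 1433/76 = 18.86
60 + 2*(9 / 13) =798 / 13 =61.38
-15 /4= -3.75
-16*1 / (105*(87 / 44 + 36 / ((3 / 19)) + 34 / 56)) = -176 / 266325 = -0.00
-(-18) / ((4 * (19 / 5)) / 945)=42525 / 38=1119.08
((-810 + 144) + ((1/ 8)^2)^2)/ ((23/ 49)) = -133668815/ 94208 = -1418.87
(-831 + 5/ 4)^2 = 11015761/ 16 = 688485.06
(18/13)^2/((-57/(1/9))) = -12/3211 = -0.00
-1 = -1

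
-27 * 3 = -81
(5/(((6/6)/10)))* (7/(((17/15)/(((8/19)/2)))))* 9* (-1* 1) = -189000/323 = -585.14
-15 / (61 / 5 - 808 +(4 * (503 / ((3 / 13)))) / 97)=21825 / 1027109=0.02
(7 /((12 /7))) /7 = 7 /12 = 0.58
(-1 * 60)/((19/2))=-120/19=-6.32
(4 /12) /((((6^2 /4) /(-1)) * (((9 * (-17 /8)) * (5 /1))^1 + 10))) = 8 /18495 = 0.00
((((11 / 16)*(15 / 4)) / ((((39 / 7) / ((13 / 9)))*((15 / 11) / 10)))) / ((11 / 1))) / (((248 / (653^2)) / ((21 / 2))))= 1149172255 / 142848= 8044.72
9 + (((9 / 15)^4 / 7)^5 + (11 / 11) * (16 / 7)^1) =18089199069648893776 / 1602840423583984375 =11.29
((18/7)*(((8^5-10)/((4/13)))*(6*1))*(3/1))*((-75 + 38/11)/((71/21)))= -7403704074/71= -104277522.17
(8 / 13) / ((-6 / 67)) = -268 / 39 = -6.87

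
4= 4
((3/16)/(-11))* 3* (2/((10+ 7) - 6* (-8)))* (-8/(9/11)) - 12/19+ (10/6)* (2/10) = -0.28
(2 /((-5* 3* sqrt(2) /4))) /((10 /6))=-4* sqrt(2) /25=-0.23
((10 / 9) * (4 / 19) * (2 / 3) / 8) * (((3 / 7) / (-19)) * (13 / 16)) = -65 / 181944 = -0.00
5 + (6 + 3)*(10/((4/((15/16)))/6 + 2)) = 2330/61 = 38.20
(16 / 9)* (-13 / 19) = -208 / 171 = -1.22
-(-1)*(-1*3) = -3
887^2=786769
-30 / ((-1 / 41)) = 1230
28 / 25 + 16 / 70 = 236 / 175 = 1.35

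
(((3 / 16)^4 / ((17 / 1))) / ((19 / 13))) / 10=1053 / 211681280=0.00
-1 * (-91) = 91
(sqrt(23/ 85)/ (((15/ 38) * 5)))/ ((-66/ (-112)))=2128 * sqrt(1955)/ 210375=0.45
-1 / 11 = -0.09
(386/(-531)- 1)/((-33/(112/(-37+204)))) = 102704/2926341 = 0.04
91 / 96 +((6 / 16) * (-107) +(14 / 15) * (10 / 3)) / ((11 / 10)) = -103597 / 3168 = -32.70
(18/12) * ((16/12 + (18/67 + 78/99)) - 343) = -753089/1474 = -510.92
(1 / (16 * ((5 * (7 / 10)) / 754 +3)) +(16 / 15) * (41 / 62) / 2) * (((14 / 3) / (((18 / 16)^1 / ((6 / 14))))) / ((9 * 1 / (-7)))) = -88133948 / 170660115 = -0.52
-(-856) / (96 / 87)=3103 / 4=775.75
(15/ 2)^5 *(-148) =-28096875/ 8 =-3512109.38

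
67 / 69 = 0.97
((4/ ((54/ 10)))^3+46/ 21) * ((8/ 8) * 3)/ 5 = 357806/ 229635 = 1.56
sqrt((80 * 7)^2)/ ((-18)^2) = 140/ 81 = 1.73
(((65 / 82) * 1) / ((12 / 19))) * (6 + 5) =13585 / 984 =13.81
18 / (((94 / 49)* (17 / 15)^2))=99225 / 13583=7.31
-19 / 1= -19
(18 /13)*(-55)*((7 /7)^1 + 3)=-3960 /13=-304.62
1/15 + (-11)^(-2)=136/1815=0.07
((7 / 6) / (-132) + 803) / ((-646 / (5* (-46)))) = 73136435 / 255816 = 285.89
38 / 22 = 19 / 11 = 1.73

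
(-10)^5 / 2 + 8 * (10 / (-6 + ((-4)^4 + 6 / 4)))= -25149840 / 503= -49999.68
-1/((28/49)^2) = -49/16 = -3.06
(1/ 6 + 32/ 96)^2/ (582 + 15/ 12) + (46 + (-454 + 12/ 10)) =-406.80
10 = 10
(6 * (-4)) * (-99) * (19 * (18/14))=406296/7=58042.29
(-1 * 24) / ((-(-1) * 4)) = -6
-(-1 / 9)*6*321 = 214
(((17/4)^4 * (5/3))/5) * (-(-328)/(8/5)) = 17121805/768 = 22294.02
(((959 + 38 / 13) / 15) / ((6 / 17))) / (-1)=-42517 / 234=-181.70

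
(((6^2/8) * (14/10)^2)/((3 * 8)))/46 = 147/18400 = 0.01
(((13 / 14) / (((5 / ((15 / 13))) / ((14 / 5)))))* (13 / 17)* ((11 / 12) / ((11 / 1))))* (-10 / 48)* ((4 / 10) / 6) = -13 / 24480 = -0.00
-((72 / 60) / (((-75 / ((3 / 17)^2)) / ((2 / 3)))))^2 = -144 / 1305015625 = -0.00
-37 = -37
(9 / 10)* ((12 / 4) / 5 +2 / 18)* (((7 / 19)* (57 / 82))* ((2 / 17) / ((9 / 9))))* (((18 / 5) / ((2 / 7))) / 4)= 5292 / 87125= 0.06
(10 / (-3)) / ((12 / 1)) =-5 / 18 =-0.28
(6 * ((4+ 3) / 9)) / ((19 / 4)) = 56 / 57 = 0.98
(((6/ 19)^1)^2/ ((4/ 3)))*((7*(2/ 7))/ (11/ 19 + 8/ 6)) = 0.08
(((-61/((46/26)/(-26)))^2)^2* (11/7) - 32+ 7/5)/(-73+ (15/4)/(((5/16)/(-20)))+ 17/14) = -19878281036135775938/6107529825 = -3254716981.45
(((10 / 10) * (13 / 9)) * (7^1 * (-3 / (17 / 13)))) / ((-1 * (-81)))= -1183 / 4131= -0.29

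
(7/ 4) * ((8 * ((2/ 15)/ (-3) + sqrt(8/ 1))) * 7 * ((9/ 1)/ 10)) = -98/ 25 + 882 * sqrt(2)/ 5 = 245.55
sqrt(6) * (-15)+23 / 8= -33.87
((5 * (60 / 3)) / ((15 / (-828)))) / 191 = -5520 / 191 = -28.90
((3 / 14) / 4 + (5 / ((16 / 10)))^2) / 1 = 4399 / 448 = 9.82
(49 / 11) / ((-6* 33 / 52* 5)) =-0.23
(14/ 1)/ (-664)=-7/ 332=-0.02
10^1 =10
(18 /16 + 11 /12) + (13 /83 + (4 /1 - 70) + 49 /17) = -2062973 /33864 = -60.92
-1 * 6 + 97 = 91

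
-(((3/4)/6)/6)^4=-1/5308416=-0.00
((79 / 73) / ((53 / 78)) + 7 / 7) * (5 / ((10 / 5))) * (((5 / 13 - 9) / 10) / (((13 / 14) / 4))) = -15728608 / 653861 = -24.05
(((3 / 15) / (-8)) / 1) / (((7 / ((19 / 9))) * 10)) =-19 / 25200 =-0.00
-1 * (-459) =459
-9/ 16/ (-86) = 9/ 1376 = 0.01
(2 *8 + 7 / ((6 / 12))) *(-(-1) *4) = 120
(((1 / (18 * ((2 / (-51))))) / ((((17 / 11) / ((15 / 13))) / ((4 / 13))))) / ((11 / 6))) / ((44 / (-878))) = 6585 / 1859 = 3.54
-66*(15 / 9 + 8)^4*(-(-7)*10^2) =-10892127400 / 27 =-403412125.93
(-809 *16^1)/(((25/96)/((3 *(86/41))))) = -320596992/1025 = -312777.55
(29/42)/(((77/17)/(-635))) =-313055/3234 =-96.80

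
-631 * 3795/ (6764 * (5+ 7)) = -798215/ 27056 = -29.50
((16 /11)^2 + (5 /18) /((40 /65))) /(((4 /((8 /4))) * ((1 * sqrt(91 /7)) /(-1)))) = -44729 * sqrt(13) /453024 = -0.36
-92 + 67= -25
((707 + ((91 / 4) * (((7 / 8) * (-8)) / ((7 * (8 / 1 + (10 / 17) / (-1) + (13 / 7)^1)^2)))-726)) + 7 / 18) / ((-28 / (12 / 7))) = 826725889 / 715366092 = 1.16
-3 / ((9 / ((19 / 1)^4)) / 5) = -217201.67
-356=-356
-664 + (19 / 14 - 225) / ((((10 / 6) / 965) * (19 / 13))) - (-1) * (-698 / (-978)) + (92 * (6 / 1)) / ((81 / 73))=-103912631899 / 1170666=-88763.69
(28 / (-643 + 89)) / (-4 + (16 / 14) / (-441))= 21609 / 1711306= 0.01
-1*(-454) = 454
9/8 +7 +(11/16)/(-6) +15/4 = 1129/96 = 11.76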